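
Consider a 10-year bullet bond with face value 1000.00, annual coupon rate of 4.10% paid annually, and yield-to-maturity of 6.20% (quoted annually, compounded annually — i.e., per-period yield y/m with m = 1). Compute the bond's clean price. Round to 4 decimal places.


Answer: Price = 846.8922

Derivation:
Coupon per period c = face * coupon_rate / m = 41.000000
Periods per year m = 1; per-period yield y/m = 0.062000
Number of cashflows N = 10
Cashflows (t years, CF_t, discount factor 1/(1+y/m)^(m*t), PV):
  t = 1.0000: CF_t = 41.000000, DF = 0.941620, PV = 38.606403
  t = 2.0000: CF_t = 41.000000, DF = 0.886647, PV = 36.352545
  t = 3.0000: CF_t = 41.000000, DF = 0.834885, PV = 34.230269
  t = 4.0000: CF_t = 41.000000, DF = 0.786144, PV = 32.231891
  t = 5.0000: CF_t = 41.000000, DF = 0.740248, PV = 30.350180
  t = 6.0000: CF_t = 41.000000, DF = 0.697032, PV = 28.578324
  t = 7.0000: CF_t = 41.000000, DF = 0.656339, PV = 26.909910
  t = 8.0000: CF_t = 41.000000, DF = 0.618022, PV = 25.338898
  t = 9.0000: CF_t = 41.000000, DF = 0.581942, PV = 23.859603
  t = 10.0000: CF_t = 1041.000000, DF = 0.547968, PV = 570.434209
Price P = sum_t PV_t = 846.892231


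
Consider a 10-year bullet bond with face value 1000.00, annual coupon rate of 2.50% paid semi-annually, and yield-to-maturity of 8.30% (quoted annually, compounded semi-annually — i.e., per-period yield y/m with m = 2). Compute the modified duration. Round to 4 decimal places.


Answer: Modified duration = 8.1742

Derivation:
Coupon per period c = face * coupon_rate / m = 12.500000
Periods per year m = 2; per-period yield y/m = 0.041500
Number of cashflows N = 20
Cashflows (t years, CF_t, discount factor 1/(1+y/m)^(m*t), PV):
  t = 0.5000: CF_t = 12.500000, DF = 0.960154, PV = 12.001920
  t = 1.0000: CF_t = 12.500000, DF = 0.921895, PV = 11.523687
  t = 1.5000: CF_t = 12.500000, DF = 0.885161, PV = 11.064510
  t = 2.0000: CF_t = 12.500000, DF = 0.849890, PV = 10.623629
  t = 2.5000: CF_t = 12.500000, DF = 0.816025, PV = 10.200316
  t = 3.0000: CF_t = 12.500000, DF = 0.783510, PV = 9.793871
  t = 3.5000: CF_t = 12.500000, DF = 0.752290, PV = 9.403620
  t = 4.0000: CF_t = 12.500000, DF = 0.722314, PV = 9.028920
  t = 4.5000: CF_t = 12.500000, DF = 0.693532, PV = 8.669151
  t = 5.0000: CF_t = 12.500000, DF = 0.665897, PV = 8.323716
  t = 5.5000: CF_t = 12.500000, DF = 0.639364, PV = 7.992046
  t = 6.0000: CF_t = 12.500000, DF = 0.613887, PV = 7.673592
  t = 6.5000: CF_t = 12.500000, DF = 0.589426, PV = 7.367827
  t = 7.0000: CF_t = 12.500000, DF = 0.565940, PV = 7.074246
  t = 7.5000: CF_t = 12.500000, DF = 0.543389, PV = 6.792363
  t = 8.0000: CF_t = 12.500000, DF = 0.521737, PV = 6.521712
  t = 8.5000: CF_t = 12.500000, DF = 0.500948, PV = 6.261846
  t = 9.0000: CF_t = 12.500000, DF = 0.480987, PV = 6.012334
  t = 9.5000: CF_t = 12.500000, DF = 0.461821, PV = 5.772764
  t = 10.0000: CF_t = 1012.500000, DF = 0.443419, PV = 448.961961
Price P = sum_t PV_t = 611.064034
First compute Macaulay numerator sum_t t * PV_t:
  t * PV_t at t = 0.5000: 6.000960
  t * PV_t at t = 1.0000: 11.523687
  t * PV_t at t = 1.5000: 16.596765
  t * PV_t at t = 2.0000: 21.247259
  t * PV_t at t = 2.5000: 25.500791
  t * PV_t at t = 3.0000: 29.381612
  t * PV_t at t = 3.5000: 32.912672
  t * PV_t at t = 4.0000: 36.115681
  t * PV_t at t = 4.5000: 39.011177
  t * PV_t at t = 5.0000: 41.618582
  t * PV_t at t = 5.5000: 43.956255
  t * PV_t at t = 6.0000: 46.041554
  t * PV_t at t = 6.5000: 47.890879
  t * PV_t at t = 7.0000: 49.519724
  t * PV_t at t = 7.5000: 50.942724
  t * PV_t at t = 8.0000: 52.173697
  t * PV_t at t = 8.5000: 53.225687
  t * PV_t at t = 9.0000: 54.111003
  t * PV_t at t = 9.5000: 54.841258
  t * PV_t at t = 10.0000: 4489.619609
Macaulay duration D = 5202.231576 / 611.064034 = 8.513398
Modified duration = D / (1 + y/m) = 8.513398 / (1 + 0.041500) = 8.174170


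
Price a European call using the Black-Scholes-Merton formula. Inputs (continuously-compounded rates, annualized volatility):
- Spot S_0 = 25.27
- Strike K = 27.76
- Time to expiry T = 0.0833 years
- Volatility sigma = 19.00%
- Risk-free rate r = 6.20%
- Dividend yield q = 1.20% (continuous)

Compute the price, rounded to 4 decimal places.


d1 = (ln(S/K) + (r - q + 0.5*sigma^2) * T) / (sigma * sqrt(T)) = -1.61039368
d2 = d1 - sigma * sqrt(T) = -1.66523099
exp(-rT) = 0.99484871; exp(-qT) = 0.99900090
C = S_0 * exp(-qT) * N(d1) - K * exp(-rT) * N(d2)
N(d1) = 0.05365597; N(d2) = 0.04793334
C = 25.2700 * 0.99900090 * 0.05365597 - 27.7600 * 0.99484871 * 0.04793334 = 0.0308

Answer: Price = 0.0308


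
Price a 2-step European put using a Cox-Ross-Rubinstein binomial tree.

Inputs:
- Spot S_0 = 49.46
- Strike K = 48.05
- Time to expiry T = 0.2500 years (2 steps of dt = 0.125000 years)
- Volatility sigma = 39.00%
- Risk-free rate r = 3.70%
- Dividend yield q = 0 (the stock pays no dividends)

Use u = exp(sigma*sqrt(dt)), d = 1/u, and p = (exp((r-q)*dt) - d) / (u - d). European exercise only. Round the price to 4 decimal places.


dt = T/N = 0.125000
u = exp(sigma*sqrt(dt)) = 1.147844; d = 1/u = 0.871198
p = (exp((r-q)*dt) - d) / (u - d) = 0.482340
Discount per step: exp(-r*dt) = 0.995386
Stock lattice S(k, i) with i counting down-moves:
  k=0: S(0,0) = 49.4600
  k=1: S(1,0) = 56.7724; S(1,1) = 43.0895
  k=2: S(2,0) = 65.1659; S(2,1) = 49.4600; S(2,2) = 37.5395
Terminal payoffs V(N, i) = max(K - S_T, 0):
  V(2,0) = 0.000000; V(2,1) = 0.000000; V(2,2) = 10.510541
Backward induction: V(k, i) = exp(-r*dt) * [p * V(k+1, i) + (1-p) * V(k+1, i+1)].
  V(1,0) = exp(-r*dt) * [p*0.000000 + (1-p)*0.000000] = 0.000000
  V(1,1) = exp(-r*dt) * [p*0.000000 + (1-p)*10.510541] = 5.415782
  V(0,0) = exp(-r*dt) * [p*0.000000 + (1-p)*5.415782] = 2.790598

Answer: Price = V(0,0) = 2.7906


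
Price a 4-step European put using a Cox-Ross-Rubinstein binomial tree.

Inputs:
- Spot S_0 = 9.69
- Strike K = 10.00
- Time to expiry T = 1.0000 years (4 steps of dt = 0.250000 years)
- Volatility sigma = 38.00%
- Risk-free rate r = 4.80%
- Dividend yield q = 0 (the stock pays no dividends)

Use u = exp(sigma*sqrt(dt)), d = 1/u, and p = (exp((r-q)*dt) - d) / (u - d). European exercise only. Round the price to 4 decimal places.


Answer: Price = V(0,0) = 1.3339

Derivation:
dt = T/N = 0.250000
u = exp(sigma*sqrt(dt)) = 1.209250; d = 1/u = 0.826959
p = (exp((r-q)*dt) - d) / (u - d) = 0.484221
Discount per step: exp(-r*dt) = 0.988072
Stock lattice S(k, i) with i counting down-moves:
  k=0: S(0,0) = 9.6900
  k=1: S(1,0) = 11.7176; S(1,1) = 8.0132
  k=2: S(2,0) = 14.1695; S(2,1) = 9.6900; S(2,2) = 6.6266
  k=3: S(3,0) = 17.1345; S(3,1) = 11.7176; S(3,2) = 8.0132; S(3,3) = 5.4799
  k=4: S(4,0) = 20.7199; S(4,1) = 14.1695; S(4,2) = 9.6900; S(4,3) = 6.6266; S(4,4) = 4.5317
Terminal payoffs V(N, i) = max(K - S_T, 0):
  V(4,0) = 0.000000; V(4,1) = 0.000000; V(4,2) = 0.310000; V(4,3) = 3.373383; V(4,4) = 5.468312
Backward induction: V(k, i) = exp(-r*dt) * [p * V(k+1, i) + (1-p) * V(k+1, i+1)].
  V(3,0) = exp(-r*dt) * [p*0.000000 + (1-p)*0.000000] = 0.000000
  V(3,1) = exp(-r*dt) * [p*0.000000 + (1-p)*0.310000] = 0.157984
  V(3,2) = exp(-r*dt) * [p*0.310000 + (1-p)*3.373383] = 1.867483
  V(3,3) = exp(-r*dt) * [p*3.373383 + (1-p)*5.468312] = 4.400776
  V(2,0) = exp(-r*dt) * [p*0.000000 + (1-p)*0.157984] = 0.080513
  V(2,1) = exp(-r*dt) * [p*0.157984 + (1-p)*1.867483] = 1.027306
  V(2,2) = exp(-r*dt) * [p*1.867483 + (1-p)*4.400776] = 3.136240
  V(1,0) = exp(-r*dt) * [p*0.080513 + (1-p)*1.027306] = 0.562063
  V(1,1) = exp(-r*dt) * [p*1.027306 + (1-p)*3.136240] = 2.089820
  V(0,0) = exp(-r*dt) * [p*0.562063 + (1-p)*2.089820] = 1.333944


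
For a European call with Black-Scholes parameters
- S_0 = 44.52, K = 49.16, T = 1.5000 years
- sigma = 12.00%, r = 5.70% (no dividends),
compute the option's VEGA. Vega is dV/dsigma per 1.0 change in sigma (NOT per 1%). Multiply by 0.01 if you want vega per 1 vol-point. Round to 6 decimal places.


Answer: Vega = 21.748518

Derivation:
d1 = -0.0193357161; d2 = -0.1663051006
phi(d1) = 0.3988677111; exp(-qT) = 1.0000000000; exp(-rT) = 0.9180531431
Vega = S * exp(-qT) * phi(d1) * sqrt(T) = 44.5200 * 1.0000000000 * 0.3988677111 * 1.2247448714 = 21.748518


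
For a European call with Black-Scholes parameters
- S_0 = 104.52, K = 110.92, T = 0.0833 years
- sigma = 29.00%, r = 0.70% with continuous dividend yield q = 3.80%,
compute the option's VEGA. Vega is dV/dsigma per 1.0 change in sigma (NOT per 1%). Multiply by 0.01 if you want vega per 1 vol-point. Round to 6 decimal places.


d1 = -0.6990559528; d2 = -0.7827549970
phi(d1) = 0.3124602100; exp(-qT) = 0.9968396046; exp(-rT) = 0.9994170700
Vega = S * exp(-qT) * phi(d1) * sqrt(T) = 104.5200 * 0.9968396046 * 0.3124602100 * 0.2886173938 = 9.395976

Answer: Vega = 9.395976


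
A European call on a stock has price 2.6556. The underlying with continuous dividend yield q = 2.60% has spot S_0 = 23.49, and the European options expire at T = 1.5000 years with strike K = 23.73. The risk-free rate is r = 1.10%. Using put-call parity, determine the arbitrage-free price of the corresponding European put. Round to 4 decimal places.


Answer: Put price = 3.4057

Derivation:
Put-call parity: C - P = S_0 * exp(-qT) - K * exp(-rT).
S_0 * exp(-qT) = 23.4900 * 0.96175071 = 22.59152416
K * exp(-rT) = 23.7300 * 0.98363538 = 23.34166755
P = C - S*exp(-qT) + K*exp(-rT)
P = 2.6556 - 22.59152416 + 23.34166755 = 3.4057


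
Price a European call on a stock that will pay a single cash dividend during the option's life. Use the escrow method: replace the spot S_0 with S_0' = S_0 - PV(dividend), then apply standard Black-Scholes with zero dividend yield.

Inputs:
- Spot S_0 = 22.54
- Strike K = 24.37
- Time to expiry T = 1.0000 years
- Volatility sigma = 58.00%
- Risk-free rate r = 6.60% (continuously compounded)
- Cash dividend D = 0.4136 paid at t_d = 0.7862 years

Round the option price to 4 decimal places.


Answer: Price = 4.8031

Derivation:
PV(D) = D * exp(-r * t_d) = 0.4136 * 0.94943406 = 0.39268593
S_0' = S_0 - PV(D) = 22.5400 - 0.39268593 = 22.14731407
d1 = (ln(S_0'/K) + (r + sigma^2/2)*T) / (sigma*sqrt(T)) = 0.23890235
d2 = d1 - sigma*sqrt(T) = -0.34109765
exp(-rT) = 0.93613086
N(d1) = 0.59440935; N(d2) = 0.36651503
C = S_0' * N(d1) - K * exp(-rT) * N(d2) = 22.14731407 * 0.59440935 - 24.3700 * 0.93613086 * 0.36651503 = 4.8031


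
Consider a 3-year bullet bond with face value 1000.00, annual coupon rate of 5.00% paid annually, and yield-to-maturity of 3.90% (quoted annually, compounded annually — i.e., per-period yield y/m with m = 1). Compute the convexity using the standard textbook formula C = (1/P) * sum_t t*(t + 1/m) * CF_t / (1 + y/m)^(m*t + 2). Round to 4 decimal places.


Answer: Convexity = 10.4337

Derivation:
Coupon per period c = face * coupon_rate / m = 50.000000
Periods per year m = 1; per-period yield y/m = 0.039000
Number of cashflows N = 3
Cashflows (t years, CF_t, discount factor 1/(1+y/m)^(m*t), PV):
  t = 1.0000: CF_t = 50.000000, DF = 0.962464, PV = 48.123195
  t = 2.0000: CF_t = 50.000000, DF = 0.926337, PV = 46.316839
  t = 3.0000: CF_t = 1050.000000, DF = 0.891566, PV = 936.143996
Price P = sum_t PV_t = 1030.584030
Convexity numerator sum_t t*(t + 1/m) * CF_t / (1+y/m)^(m*t + 2):
  t = 1.0000: term = 89.156571
  t = 2.0000: term = 257.429945
  t = 3.0000: term = 10406.215308
Convexity = (1/P) * sum = 10752.801824 / 1030.584030 = 10.433697


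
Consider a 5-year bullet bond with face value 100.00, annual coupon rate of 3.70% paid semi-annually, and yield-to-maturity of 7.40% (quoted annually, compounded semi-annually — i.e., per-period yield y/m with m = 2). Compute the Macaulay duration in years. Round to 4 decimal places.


Answer: Macaulay duration = 4.5688 years

Derivation:
Coupon per period c = face * coupon_rate / m = 1.850000
Periods per year m = 2; per-period yield y/m = 0.037000
Number of cashflows N = 10
Cashflows (t years, CF_t, discount factor 1/(1+y/m)^(m*t), PV):
  t = 0.5000: CF_t = 1.850000, DF = 0.964320, PV = 1.783992
  t = 1.0000: CF_t = 1.850000, DF = 0.929913, PV = 1.720340
  t = 1.5000: CF_t = 1.850000, DF = 0.896734, PV = 1.658958
  t = 2.0000: CF_t = 1.850000, DF = 0.864739, PV = 1.599767
  t = 2.5000: CF_t = 1.850000, DF = 0.833885, PV = 1.542687
  t = 3.0000: CF_t = 1.850000, DF = 0.804132, PV = 1.487645
  t = 3.5000: CF_t = 1.850000, DF = 0.775441, PV = 1.434566
  t = 4.0000: CF_t = 1.850000, DF = 0.747773, PV = 1.383381
  t = 4.5000: CF_t = 1.850000, DF = 0.721093, PV = 1.334022
  t = 5.0000: CF_t = 101.850000, DF = 0.695364, PV = 70.822861
Price P = sum_t PV_t = 84.768219
Macaulay numerator sum_t t * PV_t:
  t * PV_t at t = 0.5000: 0.891996
  t * PV_t at t = 1.0000: 1.720340
  t * PV_t at t = 1.5000: 2.488437
  t * PV_t at t = 2.0000: 3.199534
  t * PV_t at t = 2.5000: 3.856719
  t * PV_t at t = 3.0000: 4.462934
  t * PV_t at t = 3.5000: 5.020980
  t * PV_t at t = 4.0000: 5.533522
  t * PV_t at t = 4.5000: 6.003098
  t * PV_t at t = 5.0000: 354.114307
Macaulay duration D = (sum_t t * PV_t) / P = 387.291867 / 84.768219 = 4.568833


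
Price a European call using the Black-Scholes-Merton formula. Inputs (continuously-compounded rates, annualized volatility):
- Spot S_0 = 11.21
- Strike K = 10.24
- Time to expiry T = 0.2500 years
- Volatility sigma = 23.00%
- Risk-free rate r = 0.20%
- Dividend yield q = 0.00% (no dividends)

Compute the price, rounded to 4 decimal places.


d1 = (ln(S/K) + (r - q + 0.5*sigma^2) * T) / (sigma * sqrt(T)) = 0.84884450
d2 = d1 - sigma * sqrt(T) = 0.73384450
exp(-rT) = 0.99950012; exp(-qT) = 1.00000000
C = S_0 * exp(-qT) * N(d1) - K * exp(-rT) * N(d2)
N(d1) = 0.80201609; N(d2) = 0.76847824
C = 11.2100 * 1.00000000 * 0.80201609 - 10.2400 * 0.99950012 * 0.76847824 = 1.1253

Answer: Price = 1.1253


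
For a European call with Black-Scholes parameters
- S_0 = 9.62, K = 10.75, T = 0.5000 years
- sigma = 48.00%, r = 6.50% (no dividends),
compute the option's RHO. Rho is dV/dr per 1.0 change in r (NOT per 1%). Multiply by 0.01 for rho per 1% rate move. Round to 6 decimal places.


Answer: Rho = 1.790642

Derivation:
d1 = -0.0617583819; d2 = -0.4011696368
phi(d1) = 0.3981822030; exp(-qT) = 1.0000000000; exp(-rT) = 0.9680224498
N(d2) = 0.3441476169
Rho = K*T*exp(-rT)*N(d2) = 10.7500 * 0.5000 * 0.9680224498 * 0.3441476169 = 1.790642


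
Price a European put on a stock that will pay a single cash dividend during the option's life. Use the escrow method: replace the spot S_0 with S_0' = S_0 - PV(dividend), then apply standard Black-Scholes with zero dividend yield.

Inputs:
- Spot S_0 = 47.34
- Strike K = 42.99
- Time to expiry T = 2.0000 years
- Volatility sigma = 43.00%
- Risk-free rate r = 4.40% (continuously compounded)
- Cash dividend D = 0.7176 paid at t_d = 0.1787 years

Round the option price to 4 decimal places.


PV(D) = D * exp(-r * t_d) = 0.7176 * 0.99216803 = 0.71197978
S_0' = S_0 - PV(D) = 47.3400 - 0.71197978 = 46.62802022
d1 = (ln(S_0'/K) + (r + sigma^2/2)*T) / (sigma*sqrt(T)) = 0.58235032
d2 = d1 - sigma*sqrt(T) = -0.02576151
exp(-rT) = 0.91576088
N(-d1) = 0.28016537; N(-d2) = 0.51027622
P = K * exp(-rT) * N(-d2) - S_0' * N(-d1) = 42.9900 * 0.91576088 * 0.51027622 - 46.62802022 * 0.28016537 = 7.0253

Answer: Price = 7.0253


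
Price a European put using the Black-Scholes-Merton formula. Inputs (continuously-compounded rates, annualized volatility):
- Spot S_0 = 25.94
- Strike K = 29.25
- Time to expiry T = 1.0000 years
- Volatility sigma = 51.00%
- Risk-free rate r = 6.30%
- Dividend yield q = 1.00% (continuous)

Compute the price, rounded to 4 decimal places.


Answer: Price = 6.2848

Derivation:
d1 = (ln(S/K) + (r - q + 0.5*sigma^2) * T) / (sigma * sqrt(T)) = 0.12344432
d2 = d1 - sigma * sqrt(T) = -0.38655568
exp(-rT) = 0.93894347; exp(-qT) = 0.99004983
P = K * exp(-rT) * N(-d2) - S_0 * exp(-qT) * N(-d1)
N(-d1) = 0.45087763; N(-d2) = 0.65045741
P = 29.2500 * 0.93894347 * 0.65045741 - 25.9400 * 0.99004983 * 0.45087763 = 6.2848


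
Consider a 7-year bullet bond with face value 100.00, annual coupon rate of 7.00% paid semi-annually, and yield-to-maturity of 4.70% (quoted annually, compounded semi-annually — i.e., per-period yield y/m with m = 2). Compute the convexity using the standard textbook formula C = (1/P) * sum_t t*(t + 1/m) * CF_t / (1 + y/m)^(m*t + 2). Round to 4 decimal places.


Answer: Convexity = 38.3046

Derivation:
Coupon per period c = face * coupon_rate / m = 3.500000
Periods per year m = 2; per-period yield y/m = 0.023500
Number of cashflows N = 14
Cashflows (t years, CF_t, discount factor 1/(1+y/m)^(m*t), PV):
  t = 0.5000: CF_t = 3.500000, DF = 0.977040, PV = 3.419638
  t = 1.0000: CF_t = 3.500000, DF = 0.954606, PV = 3.341122
  t = 1.5000: CF_t = 3.500000, DF = 0.932688, PV = 3.264409
  t = 2.0000: CF_t = 3.500000, DF = 0.911273, PV = 3.189456
  t = 2.5000: CF_t = 3.500000, DF = 0.890350, PV = 3.116225
  t = 3.0000: CF_t = 3.500000, DF = 0.869907, PV = 3.044675
  t = 3.5000: CF_t = 3.500000, DF = 0.849934, PV = 2.974768
  t = 4.0000: CF_t = 3.500000, DF = 0.830419, PV = 2.906466
  t = 4.5000: CF_t = 3.500000, DF = 0.811352, PV = 2.839732
  t = 5.0000: CF_t = 3.500000, DF = 0.792723, PV = 2.774531
  t = 5.5000: CF_t = 3.500000, DF = 0.774522, PV = 2.710827
  t = 6.0000: CF_t = 3.500000, DF = 0.756739, PV = 2.648585
  t = 6.5000: CF_t = 3.500000, DF = 0.739363, PV = 2.587772
  t = 7.0000: CF_t = 103.500000, DF = 0.722387, PV = 74.767092
Price P = sum_t PV_t = 113.585299
Convexity numerator sum_t t*(t + 1/m) * CF_t / (1+y/m)^(m*t + 2):
  t = 0.5000: term = 1.632204
  t = 1.0000: term = 4.784184
  t = 1.5000: term = 9.348675
  t = 2.0000: term = 15.223376
  t = 2.5000: term = 22.310761
  t = 3.0000: term = 30.517895
  t = 3.5000: term = 39.756254
  t = 4.0000: term = 49.941557
  t = 4.5000: term = 60.993597
  t = 5.0000: term = 72.836082
  t = 5.5000: term = 85.396481
  t = 6.0000: term = 98.605875
  t = 6.5000: term = 112.398816
  t = 7.0000: term = 3747.089800
Convexity = (1/P) * sum = 4350.835557 / 113.585299 = 38.304566


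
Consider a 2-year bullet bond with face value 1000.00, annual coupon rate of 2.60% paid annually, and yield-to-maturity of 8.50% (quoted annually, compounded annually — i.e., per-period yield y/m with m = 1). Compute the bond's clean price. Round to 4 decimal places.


Answer: Price = 895.5043

Derivation:
Coupon per period c = face * coupon_rate / m = 26.000000
Periods per year m = 1; per-period yield y/m = 0.085000
Number of cashflows N = 2
Cashflows (t years, CF_t, discount factor 1/(1+y/m)^(m*t), PV):
  t = 1.0000: CF_t = 26.000000, DF = 0.921659, PV = 23.963134
  t = 2.0000: CF_t = 1026.000000, DF = 0.849455, PV = 871.541124
Price P = sum_t PV_t = 895.504258


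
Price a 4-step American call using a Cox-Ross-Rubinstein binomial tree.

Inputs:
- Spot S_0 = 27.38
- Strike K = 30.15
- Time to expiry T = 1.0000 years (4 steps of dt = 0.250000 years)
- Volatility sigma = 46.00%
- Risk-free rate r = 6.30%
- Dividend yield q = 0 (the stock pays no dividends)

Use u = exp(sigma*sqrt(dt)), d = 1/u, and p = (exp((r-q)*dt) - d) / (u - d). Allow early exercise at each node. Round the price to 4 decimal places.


Answer: Price = V(0,0) = 4.6917

Derivation:
dt = T/N = 0.250000
u = exp(sigma*sqrt(dt)) = 1.258600; d = 1/u = 0.794534
p = (exp((r-q)*dt) - d) / (u - d) = 0.476960
Discount per step: exp(-r*dt) = 0.984373
Stock lattice S(k, i) with i counting down-moves:
  k=0: S(0,0) = 27.3800
  k=1: S(1,0) = 34.4605; S(1,1) = 21.7543
  k=2: S(2,0) = 43.3719; S(2,1) = 27.3800; S(2,2) = 17.2845
  k=3: S(3,0) = 54.5879; S(3,1) = 34.4605; S(3,2) = 21.7543; S(3,3) = 13.7332
  k=4: S(4,0) = 68.7044; S(4,1) = 43.3719; S(4,2) = 27.3800; S(4,3) = 17.2845; S(4,4) = 10.9115
Terminal payoffs V(N, i) = max(S_T - K, 0):
  V(4,0) = 38.554371; V(4,1) = 13.221946; V(4,2) = 0.000000; V(4,3) = 0.000000; V(4,4) = 0.000000
Backward induction: V(k, i) = exp(-r*dt) * [p * V(k+1, i) + (1-p) * V(k+1, i+1)]; then take max(V_cont, immediate exercise) for American.
  V(3,0) = exp(-r*dt) * [p*38.554371 + (1-p)*13.221946] = 24.909074; exercise = 24.437931; V(3,0) = max -> 24.909074
  V(3,1) = exp(-r*dt) * [p*13.221946 + (1-p)*0.000000] = 6.207792; exercise = 4.310468; V(3,1) = max -> 6.207792
  V(3,2) = exp(-r*dt) * [p*0.000000 + (1-p)*0.000000] = 0.000000; exercise = 0.000000; V(3,2) = max -> 0.000000
  V(3,3) = exp(-r*dt) * [p*0.000000 + (1-p)*0.000000] = 0.000000; exercise = 0.000000; V(3,3) = max -> 0.000000
  V(2,0) = exp(-r*dt) * [p*24.909074 + (1-p)*6.207792] = 14.891161; exercise = 13.221946; V(2,0) = max -> 14.891161
  V(2,1) = exp(-r*dt) * [p*6.207792 + (1-p)*0.000000] = 2.914600; exercise = 0.000000; V(2,1) = max -> 2.914600
  V(2,2) = exp(-r*dt) * [p*0.000000 + (1-p)*0.000000] = 0.000000; exercise = 0.000000; V(2,2) = max -> 0.000000
  V(1,0) = exp(-r*dt) * [p*14.891161 + (1-p)*2.914600] = 8.492130; exercise = 4.310468; V(1,0) = max -> 8.492130
  V(1,1) = exp(-r*dt) * [p*2.914600 + (1-p)*0.000000] = 1.368424; exercise = 0.000000; V(1,1) = max -> 1.368424
  V(0,0) = exp(-r*dt) * [p*8.492130 + (1-p)*1.368424] = 4.691667; exercise = 0.000000; V(0,0) = max -> 4.691667


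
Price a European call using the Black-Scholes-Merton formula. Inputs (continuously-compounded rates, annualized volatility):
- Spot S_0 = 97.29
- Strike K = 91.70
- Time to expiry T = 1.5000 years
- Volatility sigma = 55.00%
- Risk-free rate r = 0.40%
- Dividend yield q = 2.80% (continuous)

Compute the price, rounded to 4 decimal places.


Answer: Price = 25.4041

Derivation:
d1 = (ln(S/K) + (r - q + 0.5*sigma^2) * T) / (sigma * sqrt(T)) = 0.37120730
d2 = d1 - sigma * sqrt(T) = -0.30240238
exp(-rT) = 0.99401796; exp(-qT) = 0.95886978
C = S_0 * exp(-qT) * N(d1) - K * exp(-rT) * N(d2)
N(d1) = 0.64475843; N(d2) = 0.38117267
C = 97.2900 * 0.95886978 * 0.64475843 - 91.7000 * 0.99401796 * 0.38117267 = 25.4041


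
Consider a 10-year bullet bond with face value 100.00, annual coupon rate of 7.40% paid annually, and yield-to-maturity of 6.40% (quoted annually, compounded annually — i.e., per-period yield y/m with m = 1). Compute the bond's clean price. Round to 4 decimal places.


Coupon per period c = face * coupon_rate / m = 7.400000
Periods per year m = 1; per-period yield y/m = 0.064000
Number of cashflows N = 10
Cashflows (t years, CF_t, discount factor 1/(1+y/m)^(m*t), PV):
  t = 1.0000: CF_t = 7.400000, DF = 0.939850, PV = 6.954887
  t = 2.0000: CF_t = 7.400000, DF = 0.883317, PV = 6.536548
  t = 3.0000: CF_t = 7.400000, DF = 0.830185, PV = 6.143372
  t = 4.0000: CF_t = 7.400000, DF = 0.780249, PV = 5.773846
  t = 5.0000: CF_t = 7.400000, DF = 0.733317, PV = 5.426547
  t = 6.0000: CF_t = 7.400000, DF = 0.689208, PV = 5.100138
  t = 7.0000: CF_t = 7.400000, DF = 0.647752, PV = 4.793363
  t = 8.0000: CF_t = 7.400000, DF = 0.608789, PV = 4.505040
  t = 9.0000: CF_t = 7.400000, DF = 0.572170, PV = 4.234061
  t = 10.0000: CF_t = 107.400000, DF = 0.537754, PV = 57.754789
Price P = sum_t PV_t = 107.222592

Answer: Price = 107.2226


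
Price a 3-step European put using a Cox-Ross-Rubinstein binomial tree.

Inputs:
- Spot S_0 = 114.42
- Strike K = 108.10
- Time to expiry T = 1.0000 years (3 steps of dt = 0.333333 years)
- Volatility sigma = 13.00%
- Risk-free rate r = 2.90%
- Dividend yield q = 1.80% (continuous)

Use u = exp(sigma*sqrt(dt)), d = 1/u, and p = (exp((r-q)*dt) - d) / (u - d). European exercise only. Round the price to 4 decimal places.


Answer: Price = V(0,0) = 2.6685

Derivation:
dt = T/N = 0.333333
u = exp(sigma*sqrt(dt)) = 1.077944; d = 1/u = 0.927692
p = (exp((r-q)*dt) - d) / (u - d) = 0.505693
Discount per step: exp(-r*dt) = 0.990380
Stock lattice S(k, i) with i counting down-moves:
  k=0: S(0,0) = 114.4200
  k=1: S(1,0) = 123.3384; S(1,1) = 106.1465
  k=2: S(2,0) = 132.9518; S(2,1) = 114.4200; S(2,2) = 98.4713
  k=3: S(3,0) = 143.3146; S(3,1) = 123.3384; S(3,2) = 106.1465; S(3,3) = 91.3510
Terminal payoffs V(N, i) = max(K - S_T, 0):
  V(3,0) = 0.000000; V(3,1) = 0.000000; V(3,2) = 1.953485; V(3,3) = 16.748995
Backward induction: V(k, i) = exp(-r*dt) * [p * V(k+1, i) + (1-p) * V(k+1, i+1)].
  V(2,0) = exp(-r*dt) * [p*0.000000 + (1-p)*0.000000] = 0.000000
  V(2,1) = exp(-r*dt) * [p*0.000000 + (1-p)*1.953485] = 0.956332
  V(2,2) = exp(-r*dt) * [p*1.953485 + (1-p)*16.748995] = 9.177858
  V(1,0) = exp(-r*dt) * [p*0.000000 + (1-p)*0.956332] = 0.468174
  V(1,1) = exp(-r*dt) * [p*0.956332 + (1-p)*9.177858] = 4.971993
  V(0,0) = exp(-r*dt) * [p*0.468174 + (1-p)*4.971993] = 2.668521


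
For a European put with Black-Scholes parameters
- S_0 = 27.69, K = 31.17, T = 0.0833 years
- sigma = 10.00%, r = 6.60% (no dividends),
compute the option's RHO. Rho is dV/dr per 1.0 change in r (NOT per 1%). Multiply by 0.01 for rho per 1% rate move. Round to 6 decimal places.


d1 = -3.8968703555; d2 = -3.9257320949
phi(d1) = 0.0002010941; exp(-qT) = 1.0000000000; exp(-rT) = 0.9945172852
N(-d2) = 0.9999567668
Rho = -K*T*exp(-rT)*N(-d2) = -31.1700 * 0.0833 * 0.9945172852 * 0.9999567668 = -2.582114

Answer: Rho = -2.582114


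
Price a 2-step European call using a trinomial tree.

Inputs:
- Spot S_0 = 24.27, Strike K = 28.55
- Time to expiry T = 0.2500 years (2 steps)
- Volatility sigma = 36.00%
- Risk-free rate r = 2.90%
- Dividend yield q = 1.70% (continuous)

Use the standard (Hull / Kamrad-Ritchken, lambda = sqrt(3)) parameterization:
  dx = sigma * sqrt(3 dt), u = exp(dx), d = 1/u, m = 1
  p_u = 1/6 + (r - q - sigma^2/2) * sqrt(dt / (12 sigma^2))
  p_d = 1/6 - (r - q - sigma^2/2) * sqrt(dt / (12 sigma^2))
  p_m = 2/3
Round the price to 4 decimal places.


dt = T/N = 0.125000; dx = sigma*sqrt(3*dt) = 0.220454
u = exp(dx) = 1.246643; d = 1/u = 0.802154
p_u = 0.151698, p_m = 0.666667, p_d = 0.181636
Discount per step: exp(-r*dt) = 0.996382
Stock lattice S(k, j) with j the centered position index:
  k=0: S(0,+0) = 24.2700
  k=1: S(1,-1) = 19.4683; S(1,+0) = 24.2700; S(1,+1) = 30.2560
  k=2: S(2,-2) = 15.6166; S(2,-1) = 19.4683; S(2,+0) = 24.2700; S(2,+1) = 30.2560; S(2,+2) = 37.7184
Terminal payoffs V(N, j) = max(S_T - K, 0):
  V(2,-2) = 0.000000; V(2,-1) = 0.000000; V(2,+0) = 0.000000; V(2,+1) = 1.706018; V(2,+2) = 9.168443
Backward induction: V(k, j) = exp(-r*dt) * [p_u * V(k+1, j+1) + p_m * V(k+1, j) + p_d * V(k+1, j-1)]
  V(1,-1) = exp(-r*dt) * [p_u*0.000000 + p_m*0.000000 + p_d*0.000000] = 0.000000
  V(1,+0) = exp(-r*dt) * [p_u*1.706018 + p_m*0.000000 + p_d*0.000000] = 0.257862
  V(1,+1) = exp(-r*dt) * [p_u*9.168443 + p_m*1.706018 + p_d*0.000000] = 2.519028
  V(0,+0) = exp(-r*dt) * [p_u*2.519028 + p_m*0.257862 + p_d*0.000000] = 0.552034

Answer: Price = V(0,0) = 0.5520


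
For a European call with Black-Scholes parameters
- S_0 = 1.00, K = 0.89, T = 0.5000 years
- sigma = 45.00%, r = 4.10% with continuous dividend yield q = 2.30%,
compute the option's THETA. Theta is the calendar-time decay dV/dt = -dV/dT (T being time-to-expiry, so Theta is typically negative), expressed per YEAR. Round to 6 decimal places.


d1 = 0.5536137491; d2 = 0.2354156975
phi(d1) = 0.3422606750; exp(-qT) = 0.9885658722; exp(-rT) = 0.9797086965
Theta = -S*exp(-qT)*phi(d1)*sigma/(2*sqrt(T)) - r*K*exp(-rT)*N(d2) + q*S*exp(-qT)*N(d1)
N(d1) = 0.7100783928; N(d2) = 0.5930569482; sqrt(T) = 0.7071067812
Term 1 = -1.0000 * 0.9885658722 * 0.3422606750 * 0.4500 / (2 * 0.7071067812) = -0.1076614270
Term 2 = -0.0410 * 0.8900 * 0.9797086965 * 0.5930569482 = -0.0212015311
Term 3 = 0.0230 * 1.0000 * 0.9885658722 * 0.7100783928 = 0.0161450631
Theta = -0.1076614270 + (-0.0212015311) + (0.0161450631) = -0.112718

Answer: Theta = -0.112718


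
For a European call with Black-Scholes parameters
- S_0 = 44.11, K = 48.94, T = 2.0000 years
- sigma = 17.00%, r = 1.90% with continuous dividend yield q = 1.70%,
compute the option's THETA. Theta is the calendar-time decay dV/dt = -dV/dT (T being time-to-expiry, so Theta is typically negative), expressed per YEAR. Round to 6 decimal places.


d1 = -0.2953566054; d2 = -0.5357729110
phi(d1) = 0.3819153486; exp(-qT) = 0.9665715046; exp(-rT) = 0.9627129409
Theta = -S*exp(-qT)*phi(d1)*sigma/(2*sqrt(T)) - r*K*exp(-rT)*N(d2) + q*S*exp(-qT)*N(d1)
N(d1) = 0.3838607396; N(d2) = 0.2960577531; sqrt(T) = 1.4142135624
Term 1 = -44.1100 * 0.9665715046 * 0.3819153486 * 0.1700 / (2 * 1.4142135624) = -0.9786830925
Term 2 = -0.0190 * 48.9400 * 0.9627129409 * 0.2960577531 = -0.2650274234
Term 3 = 0.0170 * 44.1100 * 0.9665715046 * 0.3838607396 = 0.2782234057
Theta = -0.9786830925 + (-0.2650274234) + (0.2782234057) = -0.965487

Answer: Theta = -0.965487


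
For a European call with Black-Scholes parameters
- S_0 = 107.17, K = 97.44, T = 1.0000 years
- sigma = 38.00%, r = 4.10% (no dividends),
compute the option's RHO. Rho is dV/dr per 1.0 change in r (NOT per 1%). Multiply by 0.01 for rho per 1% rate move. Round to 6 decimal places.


d1 = 0.5483672494; d2 = 0.1683672494
phi(d1) = 0.3432515038; exp(-qT) = 1.0000000000; exp(-rT) = 0.9598291299
N(d2) = 0.5668528143
Rho = K*T*exp(-rT)*N(d2) = 97.4400 * 1.0000 * 0.9598291299 * 0.5668528143 = 53.015335

Answer: Rho = 53.015335


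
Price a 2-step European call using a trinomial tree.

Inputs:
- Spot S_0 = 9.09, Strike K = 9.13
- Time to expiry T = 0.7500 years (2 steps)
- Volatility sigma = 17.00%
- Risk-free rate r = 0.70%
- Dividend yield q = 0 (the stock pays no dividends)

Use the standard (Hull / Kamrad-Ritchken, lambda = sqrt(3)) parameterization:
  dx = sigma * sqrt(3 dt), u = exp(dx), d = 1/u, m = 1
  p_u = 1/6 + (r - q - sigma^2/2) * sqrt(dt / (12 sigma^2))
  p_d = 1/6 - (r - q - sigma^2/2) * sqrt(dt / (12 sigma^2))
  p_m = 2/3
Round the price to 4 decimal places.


dt = T/N = 0.375000; dx = sigma*sqrt(3*dt) = 0.180312
u = exp(dx) = 1.197591; d = 1/u = 0.835009
p_u = 0.158920, p_m = 0.666667, p_d = 0.174414
Discount per step: exp(-r*dt) = 0.997378
Stock lattice S(k, j) with j the centered position index:
  k=0: S(0,+0) = 9.0900
  k=1: S(1,-1) = 7.5902; S(1,+0) = 9.0900; S(1,+1) = 10.8861
  k=2: S(2,-2) = 6.3379; S(2,-1) = 7.5902; S(2,+0) = 9.0900; S(2,+1) = 10.8861; S(2,+2) = 13.0371
Terminal payoffs V(N, j) = max(S_T - K, 0):
  V(2,-2) = 0.000000; V(2,-1) = 0.000000; V(2,+0) = 0.000000; V(2,+1) = 1.756104; V(2,+2) = 3.907103
Backward induction: V(k, j) = exp(-r*dt) * [p_u * V(k+1, j+1) + p_m * V(k+1, j) + p_d * V(k+1, j-1)]
  V(1,-1) = exp(-r*dt) * [p_u*0.000000 + p_m*0.000000 + p_d*0.000000] = 0.000000
  V(1,+0) = exp(-r*dt) * [p_u*1.756104 + p_m*0.000000 + p_d*0.000000] = 0.278348
  V(1,+1) = exp(-r*dt) * [p_u*3.907103 + p_m*1.756104 + p_d*0.000000] = 1.786955
  V(0,+0) = exp(-r*dt) * [p_u*1.786955 + p_m*0.278348 + p_d*0.000000] = 0.468317

Answer: Price = V(0,0) = 0.4683


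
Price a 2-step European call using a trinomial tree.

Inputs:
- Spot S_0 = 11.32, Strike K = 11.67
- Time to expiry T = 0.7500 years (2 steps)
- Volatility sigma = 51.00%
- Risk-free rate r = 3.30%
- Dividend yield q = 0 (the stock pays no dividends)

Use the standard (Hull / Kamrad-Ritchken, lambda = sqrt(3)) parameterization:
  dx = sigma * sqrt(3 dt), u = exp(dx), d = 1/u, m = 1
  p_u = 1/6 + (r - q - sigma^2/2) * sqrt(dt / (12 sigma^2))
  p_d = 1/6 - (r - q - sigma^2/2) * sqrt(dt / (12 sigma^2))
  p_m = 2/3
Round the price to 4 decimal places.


Answer: Price = V(0,0) = 1.7201

Derivation:
dt = T/N = 0.375000; dx = sigma*sqrt(3*dt) = 0.540937
u = exp(dx) = 1.717615; d = 1/u = 0.582203
p_u = 0.133027, p_m = 0.666667, p_d = 0.200306
Discount per step: exp(-r*dt) = 0.987701
Stock lattice S(k, j) with j the centered position index:
  k=0: S(0,+0) = 11.3200
  k=1: S(1,-1) = 6.5905; S(1,+0) = 11.3200; S(1,+1) = 19.4434
  k=2: S(2,-2) = 3.8370; S(2,-1) = 6.5905; S(2,+0) = 11.3200; S(2,+1) = 19.4434; S(2,+2) = 33.3963
Terminal payoffs V(N, j) = max(S_T - K, 0):
  V(2,-2) = 0.000000; V(2,-1) = 0.000000; V(2,+0) = 0.000000; V(2,+1) = 7.773402; V(2,+2) = 21.726278
Backward induction: V(k, j) = exp(-r*dt) * [p_u * V(k+1, j+1) + p_m * V(k+1, j) + p_d * V(k+1, j-1)]
  V(1,-1) = exp(-r*dt) * [p_u*0.000000 + p_m*0.000000 + p_d*0.000000] = 0.000000
  V(1,+0) = exp(-r*dt) * [p_u*7.773402 + p_m*0.000000 + p_d*0.000000] = 1.021355
  V(1,+1) = exp(-r*dt) * [p_u*21.726278 + p_m*7.773402 + p_d*0.000000] = 7.973170
  V(0,+0) = exp(-r*dt) * [p_u*7.973170 + p_m*1.021355 + p_d*0.000000] = 1.720132


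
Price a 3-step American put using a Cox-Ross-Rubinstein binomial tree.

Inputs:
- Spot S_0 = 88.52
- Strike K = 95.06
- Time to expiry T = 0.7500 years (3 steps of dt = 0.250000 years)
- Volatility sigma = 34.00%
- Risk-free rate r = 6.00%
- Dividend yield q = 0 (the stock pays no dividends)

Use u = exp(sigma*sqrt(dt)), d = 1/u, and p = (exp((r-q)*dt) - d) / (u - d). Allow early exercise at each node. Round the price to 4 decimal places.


Answer: Price = V(0,0) = 12.5721

Derivation:
dt = T/N = 0.250000
u = exp(sigma*sqrt(dt)) = 1.185305; d = 1/u = 0.843665
p = (exp((r-q)*dt) - d) / (u - d) = 0.501839
Discount per step: exp(-r*dt) = 0.985112
Stock lattice S(k, i) with i counting down-moves:
  k=0: S(0,0) = 88.5200
  k=1: S(1,0) = 104.9232; S(1,1) = 74.6812
  k=2: S(2,0) = 124.3660; S(2,1) = 88.5200; S(2,2) = 63.0059
  k=3: S(3,0) = 147.4116; S(3,1) = 104.9232; S(3,2) = 74.6812; S(3,3) = 53.1559
Terminal payoffs V(N, i) = max(K - S_T, 0):
  V(3,0) = 0.000000; V(3,1) = 0.000000; V(3,2) = 20.378790; V(3,3) = 41.904131
Backward induction: V(k, i) = exp(-r*dt) * [p * V(k+1, i) + (1-p) * V(k+1, i+1)]; then take max(V_cont, immediate exercise) for American.
  V(2,0) = exp(-r*dt) * [p*0.000000 + (1-p)*0.000000] = 0.000000; exercise = 0.000000; V(2,0) = max -> 0.000000
  V(2,1) = exp(-r*dt) * [p*0.000000 + (1-p)*20.378790] = 10.000779; exercise = 6.540000; V(2,1) = max -> 10.000779
  V(2,2) = exp(-r*dt) * [p*20.378790 + (1-p)*41.904131] = 30.638832; exercise = 32.054091; V(2,2) = max -> 32.054091
  V(1,0) = exp(-r*dt) * [p*0.000000 + (1-p)*10.000779] = 4.907827; exercise = 0.000000; V(1,0) = max -> 4.907827
  V(1,1) = exp(-r*dt) * [p*10.000779 + (1-p)*32.054091] = 20.674428; exercise = 20.378790; V(1,1) = max -> 20.674428
  V(0,0) = exp(-r*dt) * [p*4.907827 + (1-p)*20.674428] = 12.572131; exercise = 6.540000; V(0,0) = max -> 12.572131


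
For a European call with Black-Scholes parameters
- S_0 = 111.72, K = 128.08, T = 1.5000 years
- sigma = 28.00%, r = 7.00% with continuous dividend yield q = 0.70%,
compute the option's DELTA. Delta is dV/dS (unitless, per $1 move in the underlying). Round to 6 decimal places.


d1 = 0.0485251861; d2 = -0.2944033779
phi(d1) = 0.3984728634; exp(-qT) = 0.9895549326; exp(-rT) = 0.9003245226
N(d1) = 0.5193511538
Delta = exp(-qT) * N(d1) = 0.9895549326 * 0.5193511538 = 0.513926

Answer: Delta = 0.513926


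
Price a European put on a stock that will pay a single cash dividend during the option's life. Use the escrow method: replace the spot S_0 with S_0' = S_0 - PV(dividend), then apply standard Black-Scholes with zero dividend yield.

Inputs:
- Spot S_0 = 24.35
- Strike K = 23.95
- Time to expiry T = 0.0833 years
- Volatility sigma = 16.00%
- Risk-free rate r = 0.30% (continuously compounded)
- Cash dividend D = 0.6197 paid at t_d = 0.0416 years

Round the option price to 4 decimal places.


Answer: Price = 0.5542

Derivation:
PV(D) = D * exp(-r * t_d) = 0.6197 * 0.99987521 = 0.61962267
S_0' = S_0 - PV(D) = 24.3500 - 0.61962267 = 23.73037733
d1 = (ln(S_0'/K) + (r + sigma^2/2)*T) / (sigma*sqrt(T)) = -0.17099222
d2 = d1 - sigma*sqrt(T) = -0.21717100
exp(-rT) = 0.99975013
N(-d1) = 0.56788506; N(-d2) = 0.58596246
P = K * exp(-rT) * N(-d2) - S_0' * N(-d1) = 23.9500 * 0.99975013 * 0.58596246 - 23.73037733 * 0.56788506 = 0.5542


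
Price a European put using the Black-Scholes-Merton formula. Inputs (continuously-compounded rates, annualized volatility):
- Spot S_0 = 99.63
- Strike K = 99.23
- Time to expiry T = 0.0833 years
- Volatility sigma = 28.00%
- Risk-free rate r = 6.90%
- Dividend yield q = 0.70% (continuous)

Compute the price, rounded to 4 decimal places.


Answer: Price = 2.7599

Derivation:
d1 = (ln(S/K) + (r - q + 0.5*sigma^2) * T) / (sigma * sqrt(T)) = 0.15409546
d2 = d1 - sigma * sqrt(T) = 0.07328259
exp(-rT) = 0.99426879; exp(-qT) = 0.99941707
P = K * exp(-rT) * N(-d2) - S_0 * exp(-qT) * N(-d1)
N(-d1) = 0.43876724; N(-d2) = 0.47079062
P = 99.2300 * 0.99426879 * 0.47079062 - 99.6300 * 0.99941707 * 0.43876724 = 2.7599


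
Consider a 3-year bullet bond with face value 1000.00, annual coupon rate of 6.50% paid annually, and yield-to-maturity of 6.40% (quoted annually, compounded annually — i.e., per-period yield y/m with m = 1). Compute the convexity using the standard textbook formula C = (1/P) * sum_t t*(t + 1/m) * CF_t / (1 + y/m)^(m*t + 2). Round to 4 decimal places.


Coupon per period c = face * coupon_rate / m = 65.000000
Periods per year m = 1; per-period yield y/m = 0.064000
Number of cashflows N = 3
Cashflows (t years, CF_t, discount factor 1/(1+y/m)^(m*t), PV):
  t = 1.0000: CF_t = 65.000000, DF = 0.939850, PV = 61.090226
  t = 2.0000: CF_t = 65.000000, DF = 0.883317, PV = 57.415626
  t = 3.0000: CF_t = 1065.000000, DF = 0.830185, PV = 884.147501
Price P = sum_t PV_t = 1002.653352
Convexity numerator sum_t t*(t + 1/m) * CF_t / (1+y/m)^(m*t + 2):
  t = 1.0000: term = 107.924108
  t = 2.0000: term = 304.297297
  t = 3.0000: term = 9371.793572
Convexity = (1/P) * sum = 9784.014977 / 1002.653352 = 9.758123

Answer: Convexity = 9.7581


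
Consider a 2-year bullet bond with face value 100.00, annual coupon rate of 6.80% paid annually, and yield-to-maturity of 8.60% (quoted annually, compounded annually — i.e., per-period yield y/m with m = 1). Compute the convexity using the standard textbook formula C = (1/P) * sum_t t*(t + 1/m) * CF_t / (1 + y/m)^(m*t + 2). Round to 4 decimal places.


Coupon per period c = face * coupon_rate / m = 6.800000
Periods per year m = 1; per-period yield y/m = 0.086000
Number of cashflows N = 2
Cashflows (t years, CF_t, discount factor 1/(1+y/m)^(m*t), PV):
  t = 1.0000: CF_t = 6.800000, DF = 0.920810, PV = 6.261510
  t = 2.0000: CF_t = 106.800000, DF = 0.847892, PV = 90.554826
Price P = sum_t PV_t = 96.816336
Convexity numerator sum_t t*(t + 1/m) * CF_t / (1+y/m)^(m*t + 2):
  t = 1.0000: term = 10.618164
  t = 2.0000: term = 460.684077
Convexity = (1/P) * sum = 471.302242 / 96.816336 = 4.868003

Answer: Convexity = 4.8680


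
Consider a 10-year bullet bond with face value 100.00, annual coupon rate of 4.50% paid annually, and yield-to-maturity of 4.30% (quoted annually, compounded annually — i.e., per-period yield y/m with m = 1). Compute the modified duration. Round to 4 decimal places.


Answer: Modified duration = 7.9431

Derivation:
Coupon per period c = face * coupon_rate / m = 4.500000
Periods per year m = 1; per-period yield y/m = 0.043000
Number of cashflows N = 10
Cashflows (t years, CF_t, discount factor 1/(1+y/m)^(m*t), PV):
  t = 1.0000: CF_t = 4.500000, DF = 0.958773, PV = 4.314477
  t = 2.0000: CF_t = 4.500000, DF = 0.919245, PV = 4.136604
  t = 3.0000: CF_t = 4.500000, DF = 0.881347, PV = 3.966063
  t = 4.0000: CF_t = 4.500000, DF = 0.845012, PV = 3.802553
  t = 5.0000: CF_t = 4.500000, DF = 0.810174, PV = 3.645784
  t = 6.0000: CF_t = 4.500000, DF = 0.776773, PV = 3.495479
  t = 7.0000: CF_t = 4.500000, DF = 0.744749, PV = 3.351370
  t = 8.0000: CF_t = 4.500000, DF = 0.714045, PV = 3.213202
  t = 9.0000: CF_t = 4.500000, DF = 0.684607, PV = 3.080731
  t = 10.0000: CF_t = 104.500000, DF = 0.656382, PV = 68.591959
Price P = sum_t PV_t = 101.598221
First compute Macaulay numerator sum_t t * PV_t:
  t * PV_t at t = 1.0000: 4.314477
  t * PV_t at t = 2.0000: 8.273207
  t * PV_t at t = 3.0000: 11.898188
  t * PV_t at t = 4.0000: 15.210212
  t * PV_t at t = 5.0000: 18.228922
  t * PV_t at t = 6.0000: 20.972872
  t * PV_t at t = 7.0000: 23.459589
  t * PV_t at t = 8.0000: 25.705617
  t * PV_t at t = 9.0000: 27.726576
  t * PV_t at t = 10.0000: 685.919589
Macaulay duration D = 841.709251 / 101.598221 = 8.284685
Modified duration = D / (1 + y/m) = 8.284685 / (1 + 0.043000) = 7.943130


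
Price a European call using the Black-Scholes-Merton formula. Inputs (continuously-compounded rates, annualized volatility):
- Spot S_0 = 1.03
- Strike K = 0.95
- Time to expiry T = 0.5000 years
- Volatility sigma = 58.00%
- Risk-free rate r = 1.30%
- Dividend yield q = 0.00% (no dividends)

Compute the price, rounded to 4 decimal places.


d1 = (ln(S/K) + (r - q + 0.5*sigma^2) * T) / (sigma * sqrt(T)) = 0.41805152
d2 = d1 - sigma * sqrt(T) = 0.00792958
exp(-rT) = 0.99352108; exp(-qT) = 1.00000000
C = S_0 * exp(-qT) * N(d1) - K * exp(-rT) * N(d2)
N(d1) = 0.66204527; N(d2) = 0.50316341
C = 1.0300 * 1.00000000 * 0.66204527 - 0.9500 * 0.99352108 * 0.50316341 = 0.2070

Answer: Price = 0.2070
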